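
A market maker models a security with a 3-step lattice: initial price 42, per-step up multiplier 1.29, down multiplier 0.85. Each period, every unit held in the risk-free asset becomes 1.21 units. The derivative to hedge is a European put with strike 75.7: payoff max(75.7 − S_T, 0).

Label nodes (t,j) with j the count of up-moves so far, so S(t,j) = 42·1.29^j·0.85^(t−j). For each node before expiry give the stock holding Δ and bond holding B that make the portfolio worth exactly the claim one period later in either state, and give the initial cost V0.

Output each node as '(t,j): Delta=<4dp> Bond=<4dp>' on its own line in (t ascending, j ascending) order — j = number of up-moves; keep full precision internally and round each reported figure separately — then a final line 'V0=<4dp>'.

Risk-neutral probability p* = (R−d)/(u−d) = (1.21−0.85)/(1.29−0.85) = 0.8182.
Terminal payoffs: V(3,0)=49.9068, V(3,1)=36.5550, V(3,2)=16.2916, V(3,3)=0.0000
Node (2,0) S=30.3450: V=(p*·36.5550+(1−p*)·49.9068)/1.21=32.2170; Δ=(36.5550−49.9068)/(39.1450−25.7932)=-1.0000; B=V−Δ·S=62.5620
Node (2,1) S=46.0530: V=(p*·16.2916+(1−p*)·36.5550)/1.21=16.5090; Δ=(16.2916−36.5550)/(59.4084−39.1450)=-1.0000; B=V−Δ·S=62.5620
Node (2,2) S=69.8922: V=(p*·0.0000+(1−p*)·16.2916)/1.21=2.4480; Δ=(0.0000−16.2916)/(90.1609−59.4084)=-0.5298; B=V−Δ·S=39.4745
Node (1,0) S=35.7000: V=(p*·16.5090+(1−p*)·32.2170)/1.21=16.0041; Δ=(16.5090−32.2170)/(46.0530−30.3450)=-1.0000; B=V−Δ·S=51.7041
Node (1,1) S=54.1800: V=(p*·2.4480+(1−p*)·16.5090)/1.21=4.1360; Δ=(2.4480−16.5090)/(69.8922−46.0530)=-0.5898; B=V−Δ·S=36.0927
Node (0,0) S=42.0000: V=(p*·4.1360+(1−p*)·16.0041)/1.21=5.2015; Δ=(4.1360−16.0041)/(54.1800−35.7000)=-0.6422; B=V−Δ·S=32.1745
The time-0 hedge costs 5.2015, which is the no-arbitrage price.

(0,0): Delta=-0.6422 Bond=32.1745
(1,0): Delta=-1.0000 Bond=51.7041
(1,1): Delta=-0.5898 Bond=36.0927
(2,0): Delta=-1.0000 Bond=62.5620
(2,1): Delta=-1.0000 Bond=62.5620
(2,2): Delta=-0.5298 Bond=39.4745
V0=5.2015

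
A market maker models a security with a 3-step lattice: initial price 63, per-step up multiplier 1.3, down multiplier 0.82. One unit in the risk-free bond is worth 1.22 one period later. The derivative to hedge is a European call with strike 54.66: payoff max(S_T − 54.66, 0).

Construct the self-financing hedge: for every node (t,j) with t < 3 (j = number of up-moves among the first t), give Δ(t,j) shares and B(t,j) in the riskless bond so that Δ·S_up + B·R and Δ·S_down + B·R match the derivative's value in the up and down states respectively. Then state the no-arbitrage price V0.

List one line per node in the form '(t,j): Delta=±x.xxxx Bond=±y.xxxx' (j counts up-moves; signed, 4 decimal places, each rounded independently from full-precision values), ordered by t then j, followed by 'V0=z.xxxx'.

(0,0): Delta=0.9877 Bond=-29.2762
(1,0): Delta=0.8902 Bond=-30.6817
(1,1): Delta=1.0000 Bond=-36.7240
(2,0): Delta=0.0201 Bond=-0.5735
(2,1): Delta=1.0000 Bond=-44.8033
(2,2): Delta=1.0000 Bond=-44.8033
V0=32.9492

Under the risk-neutral measure, an up-move has probability p* = (R−d)/(u−d) = 0.8333 and values discount at R = 1.22.
Terminal payoffs: V(3,0)=0.0000, V(3,1)=0.4096, V(3,2)=32.6454, V(3,3)=83.7510
(2,0): S=42.3612. Δ = (V_up−V_dn)/(S_up−S_dn) = (0.4096−0.0000)/(55.0696−34.7362) = 0.0201. V = [p*·0.4096 + (1−p*)·0.0000]/1.22 = 0.2798. B = V − Δ·S = -0.5735.
(2,1): S=67.1580. Δ = (V_up−V_dn)/(S_up−S_dn) = (32.6454−0.4096)/(87.3054−55.0696) = 1.0000. V = [p*·32.6454 + (1−p*)·0.4096]/1.22 = 22.3547. B = V − Δ·S = -44.8033.
(2,2): S=106.4700. Δ = (V_up−V_dn)/(S_up−S_dn) = (83.7510−32.6454)/(138.4110−87.3054) = 1.0000. V = [p*·83.7510 + (1−p*)·32.6454]/1.22 = 61.6667. B = V − Δ·S = -44.8033.
(1,0): S=51.6600. Δ = (V_up−V_dn)/(S_up−S_dn) = (22.3547−0.2798)/(67.1580−42.3612) = 0.8902. V = [p*·22.3547 + (1−p*)·0.2798]/1.22 = 15.3078. B = V − Δ·S = -30.6817.
(1,1): S=81.9000. Δ = (V_up−V_dn)/(S_up−S_dn) = (61.6667−22.3547)/(106.4700−67.1580) = 1.0000. V = [p*·61.6667 + (1−p*)·22.3547]/1.22 = 45.1760. B = V − Δ·S = -36.7240.
(0,0): S=63.0000. Δ = (V_up−V_dn)/(S_up−S_dn) = (45.1760−15.3078)/(81.9000−51.6600) = 0.9877. V = [p*·45.1760 + (1−p*)·15.3078]/1.22 = 32.9492. B = V − Δ·S = -29.2762.
Each (Δ,B) replicates both successor values, so the strategy is self-financing and V0 is arbitrage-free.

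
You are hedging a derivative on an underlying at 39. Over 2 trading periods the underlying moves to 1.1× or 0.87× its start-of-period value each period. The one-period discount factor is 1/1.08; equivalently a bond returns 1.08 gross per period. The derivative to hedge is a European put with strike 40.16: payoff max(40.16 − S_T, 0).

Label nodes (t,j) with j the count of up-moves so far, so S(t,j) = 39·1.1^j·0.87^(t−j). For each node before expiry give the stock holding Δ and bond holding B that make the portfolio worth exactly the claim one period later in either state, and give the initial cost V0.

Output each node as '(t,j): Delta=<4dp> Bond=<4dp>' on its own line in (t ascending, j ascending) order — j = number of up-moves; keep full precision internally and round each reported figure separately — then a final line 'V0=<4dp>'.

The replicating-portfolio and risk-neutral prices coincide; use p* = (1.08−0.87)/(1.1−0.87) = 0.9130 for the latter.
Terminal payoffs: V(2,0)=10.6409, V(2,1)=2.8370, V(2,2)=0.0000
(1,0): S=33.9300. Δ = (V_up−V_dn)/(S_up−S_dn) = (2.8370−10.6409)/(37.3230−29.5191) = -1.0000. V = [p*·2.8370 + (1−p*)·10.6409]/1.08 = 3.2552. B = V − Δ·S = 37.1852.
(1,1): S=42.9000. Δ = (V_up−V_dn)/(S_up−S_dn) = (0.0000−2.8370)/(47.1900−37.3230) = -0.2875. V = [p*·0.0000 + (1−p*)·2.8370]/1.08 = 0.2284. B = V − Δ·S = 12.5632.
(0,0): S=39.0000. Δ = (V_up−V_dn)/(S_up−S_dn) = (0.2284−3.2552)/(42.9000−33.9300) = -0.3374. V = [p*·0.2284 + (1−p*)·3.2552]/1.08 = 0.4552. B = V − Δ·S = 13.6150.
Root portfolio cost Δ·39+B reproduces V0=0.4552.

(0,0): Delta=-0.3374 Bond=13.6150
(1,0): Delta=-1.0000 Bond=37.1852
(1,1): Delta=-0.2875 Bond=12.5632
V0=0.4552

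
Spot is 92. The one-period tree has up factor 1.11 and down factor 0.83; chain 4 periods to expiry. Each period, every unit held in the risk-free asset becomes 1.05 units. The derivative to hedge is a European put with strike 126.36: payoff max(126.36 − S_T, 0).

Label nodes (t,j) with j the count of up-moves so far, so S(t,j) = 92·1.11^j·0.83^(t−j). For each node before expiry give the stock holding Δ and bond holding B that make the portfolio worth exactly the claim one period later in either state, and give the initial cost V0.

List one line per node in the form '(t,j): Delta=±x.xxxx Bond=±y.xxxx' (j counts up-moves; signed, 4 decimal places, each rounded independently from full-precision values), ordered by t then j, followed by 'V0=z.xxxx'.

(0,0): Delta=-0.7836 Bond=88.2209
(1,0): Delta=-1.0000 Bond=109.1545
(1,1): Delta=-0.7395 Bond=88.1257
(2,0): Delta=-1.0000 Bond=114.6122
(2,1): Delta=-1.0000 Bond=114.6122
(2,2): Delta=-0.6864 Bond=86.5102
(3,0): Delta=-1.0000 Bond=120.3429
(3,1): Delta=-1.0000 Bond=120.3429
(3,2): Delta=-1.0000 Bond=120.3429
(3,3): Delta=-0.6224 Bond=82.7882
V0=16.1276

Risk-neutral probability p* = (R−d)/(u−d) = (1.05−0.83)/(1.11−0.83) = 0.7857.
Terminal values V(4,·): V(4,0)=82.6983, V(4,1)=67.9691, V(4,2)=48.2710, V(4,3)=21.9277, V(4,4)=0.0000
  t=3,j=0: stock 52.6044 → up 58.3909 (V=67.9691), down 43.6617 (V=82.6983). Price 67.7385; hedge Δ=-1.0000, bond B=120.3429.
  t=3,j=1: stock 70.3505 → up 78.0890 (V=48.2710), down 58.3909 (V=67.9691). Price 49.9924; hedge Δ=-1.0000, bond B=120.3429.
  t=3,j=2: stock 94.0832 → up 104.4323 (V=21.9277), down 78.0890 (V=48.2710). Price 26.2597; hedge Δ=-1.0000, bond B=120.3429.
  t=3,j=3: stock 125.8221 → up 139.6625 (V=0.0000), down 104.4323 (V=21.9277). Price 4.4750; hedge Δ=-0.6224, bond B=82.7882.
  t=2,j=0: stock 63.3788 → up 70.3505 (V=49.9924), down 52.6044 (V=67.7385). Price 51.2334; hedge Δ=-1.0000, bond B=114.6122.
  t=2,j=1: stock 84.7596 → up 94.0832 (V=26.2597), down 70.3505 (V=49.9924). Price 29.8526; hedge Δ=-1.0000, bond B=114.6122.
  t=2,j=2: stock 113.3532 → up 125.8221 (V=4.4750), down 94.0832 (V=26.2597). Price 8.7078; hedge Δ=-0.6864, bond B=86.5102.
  t=1,j=0: stock 76.3600 → up 84.7596 (V=29.8526), down 63.3788 (V=51.2334). Price 32.7945; hedge Δ=-1.0000, bond B=109.1545.
  t=1,j=1: stock 102.1200 → up 113.3532 (V=8.7078), down 84.7596 (V=29.8526). Price 12.6084; hedge Δ=-0.7395, bond B=88.1257.
  t=0,j=0: stock 92.0000 → up 102.1200 (V=12.6084), down 76.3600 (V=32.7945). Price 16.1276; hedge Δ=-0.7836, bond B=88.2209.
Check: Δ(0,0)·S0 + B(0,0) = 16.1276 = V0.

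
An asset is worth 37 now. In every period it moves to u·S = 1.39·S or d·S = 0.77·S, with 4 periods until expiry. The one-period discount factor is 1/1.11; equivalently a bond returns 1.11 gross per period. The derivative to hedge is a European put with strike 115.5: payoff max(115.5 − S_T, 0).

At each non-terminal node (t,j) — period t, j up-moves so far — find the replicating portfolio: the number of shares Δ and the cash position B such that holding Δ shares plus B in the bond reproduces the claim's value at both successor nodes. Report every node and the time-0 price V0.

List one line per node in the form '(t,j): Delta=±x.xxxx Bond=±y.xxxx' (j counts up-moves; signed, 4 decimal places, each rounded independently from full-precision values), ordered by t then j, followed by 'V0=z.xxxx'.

No-arbitrage ⇒ martingale measure with p* = (R−d)/(u−d) = 0.5484.
Terminal payoffs: V(4,0)=102.4934, V(4,1)=92.0205, V(4,2)=73.1149, V(4,3)=38.9867, V(4,4)=0.0000
  t=3,j=0: stock 16.8917 → up 23.4795 (V=92.0205), down 13.0066 (V=102.4934). Price 87.1623; hedge Δ=-1.0000, bond B=104.0541.
  t=3,j=1: stock 30.4928 → up 42.3851 (V=73.1149), down 23.4795 (V=92.0205). Price 73.5612; hedge Δ=-1.0000, bond B=104.0541.
  t=3,j=2: stock 55.0455 → up 76.5133 (V=38.9867), down 42.3851 (V=73.1149). Price 49.0085; hedge Δ=-1.0000, bond B=104.0541.
  t=3,j=3: stock 99.3679 → up 138.1214 (V=0.0000), down 76.5133 (V=38.9867). Price 15.8621; hedge Δ=-0.6328, bond B=78.7439.
  t=2,j=0: stock 21.9373 → up 30.4928 (V=73.5612), down 16.8917 (V=87.1623). Price 71.8051; hedge Δ=-1.0000, bond B=93.7424.
  t=2,j=1: stock 39.6011 → up 55.0455 (V=49.0085), down 30.4928 (V=73.5612). Price 54.1413; hedge Δ=-1.0000, bond B=93.7424.
  t=2,j=2: stock 71.4877 → up 99.3679 (V=15.8621), down 55.0455 (V=49.0085). Price 27.7761; hedge Δ=-0.7478, bond B=81.2381.
  t=1,j=0: stock 28.4900 → up 39.6011 (V=54.1413), down 21.9373 (V=71.8051). Price 55.9626; hedge Δ=-1.0000, bond B=84.4526.
  t=1,j=1: stock 51.4300 → up 71.4877 (V=27.7761), down 39.6011 (V=54.1413). Price 35.7504; hedge Δ=-0.8268, bond B=78.2749.
  t=0,j=0: stock 37.0000 → up 51.4300 (V=35.7504), down 28.4900 (V=55.9626). Price 40.4311; hedge Δ=-0.8811, bond B=73.0314.
Self-financing check: at every node Δ·S+B equals the discounted successor values.

(0,0): Delta=-0.8811 Bond=73.0314
(1,0): Delta=-1.0000 Bond=84.4526
(1,1): Delta=-0.8268 Bond=78.2749
(2,0): Delta=-1.0000 Bond=93.7424
(2,1): Delta=-1.0000 Bond=93.7424
(2,2): Delta=-0.7478 Bond=81.2381
(3,0): Delta=-1.0000 Bond=104.0541
(3,1): Delta=-1.0000 Bond=104.0541
(3,2): Delta=-1.0000 Bond=104.0541
(3,3): Delta=-0.6328 Bond=78.7439
V0=40.4311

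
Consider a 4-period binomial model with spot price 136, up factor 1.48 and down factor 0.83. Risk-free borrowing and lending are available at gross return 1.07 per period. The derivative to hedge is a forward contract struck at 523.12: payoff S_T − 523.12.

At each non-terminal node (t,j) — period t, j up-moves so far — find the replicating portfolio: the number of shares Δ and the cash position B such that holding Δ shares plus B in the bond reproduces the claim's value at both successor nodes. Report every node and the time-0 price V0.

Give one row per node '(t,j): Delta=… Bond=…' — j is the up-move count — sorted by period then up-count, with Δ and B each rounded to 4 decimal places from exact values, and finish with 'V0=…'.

(0,0): Delta=1.0000 Bond=-399.0857
(1,0): Delta=1.0000 Bond=-427.0217
(1,1): Delta=1.0000 Bond=-427.0217
(2,0): Delta=1.0000 Bond=-456.9133
(2,1): Delta=1.0000 Bond=-456.9133
(2,2): Delta=1.0000 Bond=-456.9133
(3,0): Delta=1.0000 Bond=-488.8972
(3,1): Delta=1.0000 Bond=-488.8972
(3,2): Delta=1.0000 Bond=-488.8972
(3,3): Delta=1.0000 Bond=-488.8972
V0=-263.0857

Under the risk-neutral measure, an up-move has probability p* = (R−d)/(u−d) = 0.3692 and values discount at R = 1.07.
Payoff layer (t=4): V(4,0)=-458.5767, V(4,1)=-408.0307, V(4,2)=-317.9005, V(4,3)=-157.1865, V(4,4)=129.3879
  t=3,j=0: stock 77.7630 → up 115.0893 (V=-408.0307), down 64.5433 (V=-458.5767). Price -411.1342; hedge Δ=1.0000, bond B=-488.8972.
  t=3,j=1: stock 138.6618 → up 205.2195 (V=-317.9005), down 115.0893 (V=-408.0307). Price -350.2354; hedge Δ=1.0000, bond B=-488.8972.
  t=3,j=2: stock 247.2524 → up 365.9335 (V=-157.1865), down 205.2195 (V=-317.9005). Price -241.6448; hedge Δ=1.0000, bond B=-488.8972.
  t=3,j=3: stock 440.8837 → up 652.5079 (V=129.3879), down 365.9335 (V=-157.1865). Price -48.0135; hedge Δ=1.0000, bond B=-488.8972.
  t=2,j=0: stock 93.6904 → up 138.6618 (V=-350.2354), down 77.7630 (V=-411.1342). Price -363.2229; hedge Δ=1.0000, bond B=-456.9133.
  t=2,j=1: stock 167.0624 → up 247.2524 (V=-241.6448), down 138.6618 (V=-350.2354). Price -289.8509; hedge Δ=1.0000, bond B=-456.9133.
  t=2,j=2: stock 297.8944 → up 440.8837 (V=-48.0135), down 247.2524 (V=-241.6448). Price -159.0189; hedge Δ=1.0000, bond B=-456.9133.
  t=1,j=0: stock 112.8800 → up 167.0624 (V=-289.8509), down 93.6904 (V=-363.2229). Price -314.1417; hedge Δ=1.0000, bond B=-427.0217.
  t=1,j=1: stock 201.2800 → up 297.8944 (V=-159.0189), down 167.0624 (V=-289.8509). Price -225.7417; hedge Δ=1.0000, bond B=-427.0217.
  t=0,j=0: stock 136.0000 → up 201.2800 (V=-225.7417), down 112.8800 (V=-314.1417). Price -263.0857; hedge Δ=1.0000, bond B=-399.0857.
Each (Δ,B) replicates both successor values, so the strategy is self-financing and V0 is arbitrage-free.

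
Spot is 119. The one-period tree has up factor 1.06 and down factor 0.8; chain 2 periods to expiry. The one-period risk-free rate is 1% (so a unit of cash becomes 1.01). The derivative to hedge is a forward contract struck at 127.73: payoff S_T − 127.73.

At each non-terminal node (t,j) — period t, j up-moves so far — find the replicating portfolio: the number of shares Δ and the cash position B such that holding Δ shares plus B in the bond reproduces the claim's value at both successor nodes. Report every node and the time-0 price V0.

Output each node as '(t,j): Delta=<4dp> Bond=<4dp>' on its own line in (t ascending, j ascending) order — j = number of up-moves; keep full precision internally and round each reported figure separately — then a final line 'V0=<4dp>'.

Since d<R<u, set p* = (R−d)/(u−d) = 0.8077; price each node as the discounted p*-expectation of its children.
Terminal values V(2,·): V(2,0)=-51.5700, V(2,1)=-26.8180, V(2,2)=5.9784
  t=1,j=0: stock 95.2000 → up 100.9120 (V=-26.8180), down 76.1600 (V=-51.5700). Price -31.2653; hedge Δ=1.0000, bond B=-126.4653.
  t=1,j=1: stock 126.1400 → up 133.7084 (V=5.9784), down 100.9120 (V=-26.8180). Price -0.3253; hedge Δ=1.0000, bond B=-126.4653.
  t=0,j=0: stock 119.0000 → up 126.1400 (V=-0.3253), down 95.2000 (V=-31.2653). Price -6.2132; hedge Δ=1.0000, bond B=-125.2132.
Check: Δ(0,0)·S0 + B(0,0) = -6.2132 = V0.

(0,0): Delta=1.0000 Bond=-125.2132
(1,0): Delta=1.0000 Bond=-126.4653
(1,1): Delta=1.0000 Bond=-126.4653
V0=-6.2132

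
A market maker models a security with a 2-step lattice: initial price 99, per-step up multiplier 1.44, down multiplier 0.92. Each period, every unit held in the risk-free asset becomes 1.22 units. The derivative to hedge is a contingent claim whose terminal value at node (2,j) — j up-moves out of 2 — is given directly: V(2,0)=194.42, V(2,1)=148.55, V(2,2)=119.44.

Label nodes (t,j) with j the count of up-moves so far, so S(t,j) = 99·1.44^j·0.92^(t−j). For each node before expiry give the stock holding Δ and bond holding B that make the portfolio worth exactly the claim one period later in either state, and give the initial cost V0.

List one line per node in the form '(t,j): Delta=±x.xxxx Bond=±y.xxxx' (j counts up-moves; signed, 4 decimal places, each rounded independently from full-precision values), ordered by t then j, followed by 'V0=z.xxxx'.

(0,0): Delta=-0.5764 Bond=155.8748
(1,0): Delta=-0.9685 Bond=225.8808
(1,1): Delta=-0.3927 Bond=163.9773
V0=98.8118

Since d<R<u, set p* = (R−d)/(u−d) = 0.5769; price each node as the discounted p*-expectation of its children.
At expiry t=2: V(2,0)=194.4200, V(2,1)=148.5500, V(2,2)=119.4400
  t=1,j=0: stock 91.0800 → up 131.1552 (V=148.5500), down 83.7936 (V=194.4200). Price 137.6693; hedge Δ=-0.9685, bond B=225.8808.
  t=1,j=1: stock 142.5600 → up 205.2864 (V=119.4400), down 131.1552 (V=148.5500). Price 107.9965; hedge Δ=-0.3927, bond B=163.9773.
  t=0,j=0: stock 99.0000 → up 142.5600 (V=107.9965), down 91.0800 (V=137.6693). Price 98.8118; hedge Δ=-0.5764, bond B=155.8748.
Root portfolio cost Δ·99+B reproduces V0=98.8118.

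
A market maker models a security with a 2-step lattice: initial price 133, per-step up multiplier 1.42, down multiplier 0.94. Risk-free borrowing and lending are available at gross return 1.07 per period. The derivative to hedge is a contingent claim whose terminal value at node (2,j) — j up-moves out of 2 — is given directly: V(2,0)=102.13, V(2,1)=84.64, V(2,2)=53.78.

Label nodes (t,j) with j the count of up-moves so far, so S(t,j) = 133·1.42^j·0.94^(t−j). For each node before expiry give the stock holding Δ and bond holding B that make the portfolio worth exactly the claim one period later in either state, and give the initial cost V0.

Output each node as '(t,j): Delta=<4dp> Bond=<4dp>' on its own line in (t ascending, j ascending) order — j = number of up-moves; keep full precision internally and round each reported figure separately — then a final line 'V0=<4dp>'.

(0,0): Delta=-0.3091 Bond=121.1770
(1,0): Delta=-0.2915 Bond=127.4591
(1,1): Delta=-0.3404 Bond=135.5833
V0=80.0730

The replicating-portfolio and risk-neutral prices coincide; use p* = (1.07−0.94)/(1.42−0.94) = 0.2708 for the latter.
Terminal values V(2,·): V(2,0)=102.1300, V(2,1)=84.6400, V(2,2)=53.7800
(1,0): S=125.0200. Δ = (V_up−V_dn)/(S_up−S_dn) = (84.6400−102.1300)/(177.5284−117.5188) = -0.2915. V = [p*·84.6400 + (1−p*)·102.1300]/1.07 = 91.0216. B = V − Δ·S = 127.4591.
(1,1): S=188.8600. Δ = (V_up−V_dn)/(S_up−S_dn) = (53.7800−84.6400)/(268.1812−177.5284) = -0.3404. V = [p*·53.7800 + (1−p*)·84.6400]/1.07 = 71.2917. B = V − Δ·S = 135.5833.
(0,0): S=133.0000. Δ = (V_up−V_dn)/(S_up−S_dn) = (71.2917−91.0216)/(188.8600−125.0200) = -0.3091. V = [p*·71.2917 + (1−p*)·91.0216]/1.07 = 80.0730. B = V − Δ·S = 121.1770.
Root portfolio cost Δ·133+B reproduces V0=80.0730.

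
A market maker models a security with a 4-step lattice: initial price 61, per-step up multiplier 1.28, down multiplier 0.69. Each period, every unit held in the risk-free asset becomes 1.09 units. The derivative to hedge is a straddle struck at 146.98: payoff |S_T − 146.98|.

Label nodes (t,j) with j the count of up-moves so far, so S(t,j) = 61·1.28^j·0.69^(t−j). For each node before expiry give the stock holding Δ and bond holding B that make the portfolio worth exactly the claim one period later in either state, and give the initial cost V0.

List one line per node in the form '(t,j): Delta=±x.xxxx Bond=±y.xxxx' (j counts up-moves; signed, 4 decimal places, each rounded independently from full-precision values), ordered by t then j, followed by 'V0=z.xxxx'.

Under the risk-neutral measure, an up-move has probability p* = (R−d)/(u−d) = 0.6780 and values discount at R = 1.09.
Terminal payoffs: V(4,0)=133.1531, V(4,1)=121.3300, V(4,2)=99.3974, V(4,3)=58.7109, V(4,4)=16.7656
  t=3,j=0: stock 20.0390 → up 25.6500 (V=121.3300), down 13.8269 (V=133.1531). Price 114.8050; hedge Δ=-1.0000, bond B=134.8440.
  t=3,j=1: stock 37.1739 → up 47.5826 (V=99.3974), down 25.6500 (V=121.3300). Price 97.6701; hedge Δ=-1.0000, bond B=134.8440.
  t=3,j=2: stock 68.9603 → up 88.2691 (V=58.7109), down 47.5826 (V=99.3974). Price 65.8838; hedge Δ=-1.0000, bond B=134.8440.
  t=3,j=3: stock 127.9263 → up 163.7456 (V=16.7656), down 88.2691 (V=58.7109). Price 27.7738; hedge Δ=-0.5557, bond B=98.8674.
  t=2,j=0: stock 29.0421 → up 37.1739 (V=97.6701), down 20.0390 (V=114.8050). Price 94.6680; hedge Δ=-1.0000, bond B=123.7101.
  t=2,j=1: stock 53.8752 → up 68.9603 (V=65.8838), down 37.1739 (V=97.6701). Price 69.8349; hedge Δ=-1.0000, bond B=123.7101.
  t=2,j=2: stock 99.9424 → up 127.9263 (V=27.7738), down 68.9603 (V=65.8838). Price 36.7399; hedge Δ=-0.6463, bond B=101.3331.
  t=1,j=0: stock 42.0900 → up 53.8752 (V=69.8349), down 29.0421 (V=94.6680). Price 71.4055; hedge Δ=-1.0000, bond B=113.4955.
  t=1,j=1: stock 78.0800 → up 99.9424 (V=36.7399), down 53.8752 (V=69.8349). Price 43.4841; hedge Δ=-0.7184, bond B=99.5773.
  t=0,j=0: stock 61.0000 → up 78.0800 (V=43.4841), down 42.0900 (V=71.4055). Price 48.1429; hedge Δ=-0.7758, bond B=95.4674.
Check: Δ(0,0)·S0 + B(0,0) = 48.1429 = V0.

(0,0): Delta=-0.7758 Bond=95.4674
(1,0): Delta=-1.0000 Bond=113.4955
(1,1): Delta=-0.7184 Bond=99.5773
(2,0): Delta=-1.0000 Bond=123.7101
(2,1): Delta=-1.0000 Bond=123.7101
(2,2): Delta=-0.6463 Bond=101.3331
(3,0): Delta=-1.0000 Bond=134.8440
(3,1): Delta=-1.0000 Bond=134.8440
(3,2): Delta=-1.0000 Bond=134.8440
(3,3): Delta=-0.5557 Bond=98.8674
V0=48.1429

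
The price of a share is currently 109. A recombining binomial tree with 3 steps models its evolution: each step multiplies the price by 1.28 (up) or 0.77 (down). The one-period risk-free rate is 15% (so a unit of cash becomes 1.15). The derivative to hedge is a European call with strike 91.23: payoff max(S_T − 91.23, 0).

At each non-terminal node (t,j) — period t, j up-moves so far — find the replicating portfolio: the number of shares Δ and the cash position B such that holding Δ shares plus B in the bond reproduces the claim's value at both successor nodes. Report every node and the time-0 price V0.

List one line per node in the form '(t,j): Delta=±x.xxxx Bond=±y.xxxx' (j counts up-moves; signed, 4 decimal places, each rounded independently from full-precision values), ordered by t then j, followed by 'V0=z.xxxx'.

Since d<R<u, set p* = (R−d)/(u−d) = 0.7451; price each node as the discounted p*-expectation of its children.
Terminal values V(3,·): V(3,0)=0.0000, V(3,1)=0.0000, V(3,2)=46.2809, V(3,3)=137.3596
  t=2,j=0: stock 64.6261 → up 82.7214 (V=0.0000), down 49.7621 (V=0.0000). Price 0.0000; hedge Δ=0.0000, bond B=0.0000.
  t=2,j=1: stock 107.4304 → up 137.5109 (V=46.2809), down 82.7214 (V=0.0000). Price 29.9859; hedge Δ=0.8447, bond B=-60.7610.
  t=2,j=2: stock 178.5856 → up 228.5896 (V=137.3596), down 137.5109 (V=46.2809). Price 99.2552; hedge Δ=1.0000, bond B=-79.3304.
  t=1,j=0: stock 83.9300 → up 107.4304 (V=29.9859), down 64.6261 (V=0.0000). Price 19.4282; hedge Δ=0.7005, bond B=-39.3677.
  t=1,j=1: stock 139.5200 → up 178.5856 (V=99.2552), down 107.4304 (V=29.9859). Price 70.9550; hedge Δ=0.9735, bond B=-64.8670.
  t=0,j=0: stock 109.0000 → up 139.5200 (V=70.9550), down 83.9300 (V=19.4282). Price 50.2789; hedge Δ=0.9269, bond B=-50.7541.
Check: Δ(0,0)·S0 + B(0,0) = 50.2789 = V0.

(0,0): Delta=0.9269 Bond=-50.7541
(1,0): Delta=0.7005 Bond=-39.3677
(1,1): Delta=0.9735 Bond=-64.8670
(2,0): Delta=0.0000 Bond=0.0000
(2,1): Delta=0.8447 Bond=-60.7610
(2,2): Delta=1.0000 Bond=-79.3304
V0=50.2789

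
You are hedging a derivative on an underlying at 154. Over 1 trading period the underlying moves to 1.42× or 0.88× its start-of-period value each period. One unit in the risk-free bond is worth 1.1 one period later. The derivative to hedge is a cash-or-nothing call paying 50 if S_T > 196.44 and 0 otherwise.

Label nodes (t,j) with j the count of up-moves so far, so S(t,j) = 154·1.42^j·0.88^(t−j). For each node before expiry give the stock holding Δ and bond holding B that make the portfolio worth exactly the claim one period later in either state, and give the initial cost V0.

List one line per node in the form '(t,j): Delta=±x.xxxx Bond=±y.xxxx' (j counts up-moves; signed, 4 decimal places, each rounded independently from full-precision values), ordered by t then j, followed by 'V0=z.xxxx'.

Under the risk-neutral measure, an up-move has probability p* = (R−d)/(u−d) = 0.4074 and values discount at R = 1.1.
Terminal payoffs: V(1,0)=0.0000, V(1,1)=50.0000
  t=0,j=0: stock 154.0000 → up 218.6800 (V=50.0000), down 135.5200 (V=0.0000). Price 18.5185; hedge Δ=0.6013, bond B=-74.0741.
Self-financing check: at every node Δ·S+B equals the discounted successor values.

(0,0): Delta=0.6013 Bond=-74.0741
V0=18.5185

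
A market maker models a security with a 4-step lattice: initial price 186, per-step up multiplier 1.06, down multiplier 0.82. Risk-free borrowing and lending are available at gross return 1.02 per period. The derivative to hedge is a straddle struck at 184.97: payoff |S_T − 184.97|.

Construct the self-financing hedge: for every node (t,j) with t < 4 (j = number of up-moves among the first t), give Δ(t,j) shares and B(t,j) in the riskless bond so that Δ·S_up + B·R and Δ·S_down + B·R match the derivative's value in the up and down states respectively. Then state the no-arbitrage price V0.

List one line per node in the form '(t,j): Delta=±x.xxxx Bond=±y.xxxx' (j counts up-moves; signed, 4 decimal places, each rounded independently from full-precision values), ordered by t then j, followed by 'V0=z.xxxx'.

(0,0): Delta=0.2180 Bond=-11.2371
(1,0): Delta=-1.0000 Bond=174.3014
(1,1): Delta=0.4064 Bond=-48.6145
(2,0): Delta=-1.0000 Bond=177.7874
(2,1): Delta=-1.0000 Bond=177.7874
(2,2): Delta=0.6240 Bond=-95.0616
(3,0): Delta=-1.0000 Bond=181.3431
(3,1): Delta=-1.0000 Bond=181.3431
(3,2): Delta=-1.0000 Bond=181.3431
(3,3): Delta=0.8753 Bond=-152.6241
V0=29.3034

Since d<R<u, set p* = (R−d)/(u−d) = 0.8333; price each node as the discounted p*-expectation of its children.
At expiry t=4: V(4,0)=100.8754, V(4,1)=76.2623, V(4,2)=44.4454, V(4,3)=3.3162, V(4,4)=49.8507
Node (3,0) S=102.5544: V=(p*·76.2623+(1−p*)·100.8754)/1.02=78.7887; Δ=(76.2623−100.8754)/(108.7077−84.0946)=-1.0000; B=V−Δ·S=181.3431
Node (3,1) S=132.5704: V=(p*·44.4454+(1−p*)·76.2623)/1.02=48.7728; Δ=(44.4454−76.2623)/(140.5246−108.7077)=-1.0000; B=V−Δ·S=181.3431
Node (3,2) S=171.3715: V=(p*·3.3162+(1−p*)·44.4454)/1.02=9.9717; Δ=(3.3162−44.4454)/(181.6538−140.5246)=-1.0000; B=V−Δ·S=181.3431
Node (3,3) S=221.5290: V=(p*·49.8507+(1−p*)·3.3162)/1.02=41.2696; Δ=(49.8507−3.3162)/(234.8207−181.6538)=0.8753; B=V−Δ·S=-152.6241
Node (2,0) S=125.0664: V=(p*·48.7728+(1−p*)·78.7887)/1.02=52.7210; Δ=(48.7728−78.7887)/(132.5704−102.5544)=-1.0000; B=V−Δ·S=177.7874
Node (2,1) S=161.6712: V=(p*·9.9717+(1−p*)·48.7728)/1.02=16.1162; Δ=(9.9717−48.7728)/(171.3715−132.5704)=-1.0000; B=V−Δ·S=177.7874
Node (2,2) S=208.9896: V=(p*·41.2696+(1−p*)·9.9717)/1.02=35.3463; Δ=(41.2696−9.9717)/(221.5290−171.3715)=0.6240; B=V−Δ·S=-95.0616
Node (1,0) S=152.5200: V=(p*·16.1162+(1−p*)·52.7210)/1.02=21.7814; Δ=(16.1162−52.7210)/(161.6712−125.0664)=-1.0000; B=V−Δ·S=174.3014
Node (1,1) S=197.1600: V=(p*·35.3463+(1−p*)·16.1162)/1.02=31.5111; Δ=(35.3463−16.1162)/(208.9896−161.6712)=0.4064; B=V−Δ·S=-48.6145
Node (0,0) S=186.0000: V=(p*·31.5111+(1−p*)·21.7814)/1.02=29.3034; Δ=(31.5111−21.7814)/(197.1600−152.5200)=0.2180; B=V−Δ·S=-11.2371
Root portfolio cost Δ·186+B reproduces V0=29.3034.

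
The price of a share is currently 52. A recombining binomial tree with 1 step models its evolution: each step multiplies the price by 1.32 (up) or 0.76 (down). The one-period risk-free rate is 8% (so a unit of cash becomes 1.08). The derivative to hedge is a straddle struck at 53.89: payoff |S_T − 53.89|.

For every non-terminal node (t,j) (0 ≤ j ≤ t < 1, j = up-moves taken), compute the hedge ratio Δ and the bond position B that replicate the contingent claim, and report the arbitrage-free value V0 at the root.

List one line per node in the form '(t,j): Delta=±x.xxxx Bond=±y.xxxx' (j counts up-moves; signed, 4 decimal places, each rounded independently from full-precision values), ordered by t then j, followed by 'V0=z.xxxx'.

The replicating-portfolio and risk-neutral prices coincide; use p* = (1.08−0.76)/(1.32−0.76) = 0.5714 for the latter.
At expiry t=1: V(1,0)=14.3700, V(1,1)=14.7500
  t=0,j=0: stock 52.0000 → up 68.6400 (V=14.7500), down 39.5200 (V=14.3700). Price 13.5066; hedge Δ=0.0130, bond B=12.8280.
Root portfolio cost Δ·52+B reproduces V0=13.5066.

(0,0): Delta=0.0130 Bond=12.8280
V0=13.5066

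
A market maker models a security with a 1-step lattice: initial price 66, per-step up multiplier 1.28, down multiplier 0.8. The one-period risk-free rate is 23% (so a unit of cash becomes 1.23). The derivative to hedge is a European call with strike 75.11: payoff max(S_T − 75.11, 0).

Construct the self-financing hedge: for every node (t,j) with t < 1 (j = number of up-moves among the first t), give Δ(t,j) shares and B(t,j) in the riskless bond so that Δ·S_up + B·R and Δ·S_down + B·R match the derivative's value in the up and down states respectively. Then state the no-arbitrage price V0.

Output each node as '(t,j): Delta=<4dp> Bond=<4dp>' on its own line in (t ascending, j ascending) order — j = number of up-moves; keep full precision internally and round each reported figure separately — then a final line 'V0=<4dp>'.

Risk-neutral probability p* = (R−d)/(u−d) = (1.23−0.8)/(1.28−0.8) = 0.8958.
Payoff layer (t=1): V(1,0)=0.0000, V(1,1)=9.3700
  t=0,j=0: stock 66.0000 → up 84.4800 (V=9.3700), down 52.8000 (V=0.0000). Price 6.8244; hedge Δ=0.2958, bond B=-12.6965.
The time-0 hedge costs 6.8244, which is the no-arbitrage price.

(0,0): Delta=0.2958 Bond=-12.6965
V0=6.8244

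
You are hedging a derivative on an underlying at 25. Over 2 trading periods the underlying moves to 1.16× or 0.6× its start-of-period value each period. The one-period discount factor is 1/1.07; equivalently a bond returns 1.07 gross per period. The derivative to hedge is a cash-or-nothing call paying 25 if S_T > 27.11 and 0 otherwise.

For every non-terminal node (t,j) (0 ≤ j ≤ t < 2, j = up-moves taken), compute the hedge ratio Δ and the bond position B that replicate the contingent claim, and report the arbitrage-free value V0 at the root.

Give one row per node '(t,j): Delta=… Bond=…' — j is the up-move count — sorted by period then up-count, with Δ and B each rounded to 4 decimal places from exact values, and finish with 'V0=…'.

(0,0): Delta=1.4007 Bond=-19.6357
(1,0): Delta=0.0000 Bond=0.0000
(1,1): Delta=1.5394 Bond=-25.0334
V0=15.3813

Since d<R<u, set p* = (R−d)/(u−d) = 0.8393; price each node as the discounted p*-expectation of its children.
Payoff layer (t=2): V(2,0)=0.0000, V(2,1)=0.0000, V(2,2)=25.0000
Node (1,0) S=15.0000: V=(p*·0.0000+(1−p*)·0.0000)/1.07=0.0000; Δ=(0.0000−0.0000)/(17.4000−9.0000)=0.0000; B=V−Δ·S=0.0000
Node (1,1) S=29.0000: V=(p*·25.0000+(1−p*)·0.0000)/1.07=19.6095; Δ=(25.0000−0.0000)/(33.6400−17.4000)=1.5394; B=V−Δ·S=-25.0334
Node (0,0) S=25.0000: V=(p*·19.6095+(1−p*)·0.0000)/1.07=15.3813; Δ=(19.6095−0.0000)/(29.0000−15.0000)=1.4007; B=V−Δ·S=-19.6357
The time-0 hedge costs 15.3813, which is the no-arbitrage price.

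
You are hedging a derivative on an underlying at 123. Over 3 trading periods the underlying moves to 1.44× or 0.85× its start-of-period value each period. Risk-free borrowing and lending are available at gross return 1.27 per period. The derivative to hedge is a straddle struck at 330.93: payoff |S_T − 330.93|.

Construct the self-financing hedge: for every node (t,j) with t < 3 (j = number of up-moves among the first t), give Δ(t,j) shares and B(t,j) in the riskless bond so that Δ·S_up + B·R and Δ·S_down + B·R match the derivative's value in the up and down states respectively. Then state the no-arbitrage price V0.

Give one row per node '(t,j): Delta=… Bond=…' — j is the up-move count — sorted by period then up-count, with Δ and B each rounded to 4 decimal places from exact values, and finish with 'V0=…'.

(0,0): Delta=-0.6853 Bond=135.6485
(1,0): Delta=-1.0000 Bond=205.1770
(1,1): Delta=-0.6101 Bond=158.9555
(2,0): Delta=-1.0000 Bond=260.5748
(2,1): Delta=-1.0000 Bond=260.5748
(2,2): Delta=-0.5169 Bond=178.1135
V0=51.3584

Under the risk-neutral measure, an up-move has probability p* = (R−d)/(u−d) = 0.7119 and values discount at R = 1.27.
Terminal values V(3,·): V(3,0)=255.3926, V(3,1)=202.9608, V(3,2)=114.1351, V(3,3)=36.3460
(2,0): S=88.8675. Δ = (V_up−V_dn)/(S_up−S_dn) = (202.9608−255.3926)/(127.9692−75.5374) = -1.0000. V = [p*·202.9608 + (1−p*)·255.3926]/1.27 = 171.7073. B = V − Δ·S = 260.5748.
(2,1): S=150.5520. Δ = (V_up−V_dn)/(S_up−S_dn) = (114.1351−202.9608)/(216.7949−127.9692) = -1.0000. V = [p*·114.1351 + (1−p*)·202.9608]/1.27 = 110.0228. B = V − Δ·S = 260.5748.
(2,2): S=255.0528. Δ = (V_up−V_dn)/(S_up−S_dn) = (36.3460−114.1351)/(367.2760−216.7949) = -0.5169. V = [p*·36.3460 + (1−p*)·114.1351]/1.27 = 46.2676. B = V − Δ·S = 178.1135.
(1,0): S=104.5500. Δ = (V_up−V_dn)/(S_up−S_dn) = (110.0228−171.7073)/(150.5520−88.8675) = -1.0000. V = [p*·110.0228 + (1−p*)·171.7073]/1.27 = 100.6270. B = V − Δ·S = 205.1770.
(1,1): S=177.1200. Δ = (V_up−V_dn)/(S_up−S_dn) = (46.2676−110.0228)/(255.0528−150.5520) = -0.6101. V = [p*·46.2676 + (1−p*)·110.0228]/1.27 = 50.8959. B = V − Δ·S = 158.9555.
(0,0): S=123.0000. Δ = (V_up−V_dn)/(S_up−S_dn) = (50.8959−100.6270)/(177.1200−104.5500) = -0.6853. V = [p*·50.8959 + (1−p*)·100.6270]/1.27 = 51.3584. B = V − Δ·S = 135.6485.
Self-financing check: at every node Δ·S+B equals the discounted successor values.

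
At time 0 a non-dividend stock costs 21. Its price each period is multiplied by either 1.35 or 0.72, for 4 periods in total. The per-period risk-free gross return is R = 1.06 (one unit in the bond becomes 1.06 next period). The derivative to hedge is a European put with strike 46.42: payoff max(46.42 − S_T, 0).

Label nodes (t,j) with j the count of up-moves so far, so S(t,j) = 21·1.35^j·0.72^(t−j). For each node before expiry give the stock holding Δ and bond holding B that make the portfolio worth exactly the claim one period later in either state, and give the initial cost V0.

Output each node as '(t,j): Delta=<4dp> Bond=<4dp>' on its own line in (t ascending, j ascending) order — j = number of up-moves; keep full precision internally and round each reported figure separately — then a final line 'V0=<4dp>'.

(0,0): Delta=-0.7673 Bond=33.4491
(1,0): Delta=-1.0000 Bond=38.9751
(1,1): Delta=-0.6614 Bond=32.4544
(2,0): Delta=-1.0000 Bond=41.3136
(2,1): Delta=-1.0000 Bond=41.3136
(2,2): Delta=-0.5073 Bond=28.5062
(3,0): Delta=-1.0000 Bond=43.7925
(3,1): Delta=-1.0000 Bond=43.7925
(3,2): Delta=-1.0000 Bond=43.7925
(3,3): Delta=-0.2832 Bond=18.6371
V0=17.3367

The replicating-portfolio and risk-neutral prices coincide; use p* = (1.06−0.72)/(1.35−0.72) = 0.5397 for the latter.
At expiry t=4: V(4,0)=40.7765, V(4,1)=35.8384, V(4,2)=26.5795, V(4,3)=9.2191, V(4,4)=0.0000
  t=3,j=0: stock 7.8382 → up 10.5816 (V=35.8384), down 5.6435 (V=40.7765). Price 35.9542; hedge Δ=-1.0000, bond B=43.7925.
  t=3,j=1: stock 14.6966 → up 19.8405 (V=26.5795), down 10.5816 (V=35.8384). Price 29.0958; hedge Δ=-1.0000, bond B=43.7925.
  t=3,j=2: stock 27.5562 → up 37.2009 (V=9.2191), down 19.8405 (V=26.5795). Price 16.2363; hedge Δ=-1.0000, bond B=43.7925.
  t=3,j=3: stock 51.6679 → up 69.7516 (V=0.0000), down 37.2009 (V=9.2191). Price 4.0035; hedge Δ=-0.2832, bond B=18.6371.
  t=2,j=0: stock 10.8864 → up 14.6966 (V=29.0958), down 7.8382 (V=35.9542). Price 30.4272; hedge Δ=-1.0000, bond B=41.3136.
  t=2,j=1: stock 20.4120 → up 27.5562 (V=16.2363), down 14.6966 (V=29.0958). Price 20.9016; hedge Δ=-1.0000, bond B=41.3136.
  t=2,j=2: stock 38.2725 → up 51.6679 (V=4.0035), down 27.5562 (V=16.2363). Price 9.0891; hedge Δ=-0.5073, bond B=28.5062.
  t=1,j=0: stock 15.1200 → up 20.4120 (V=20.9016), down 10.8864 (V=30.4272). Price 23.8551; hedge Δ=-1.0000, bond B=38.9751.
  t=1,j=1: stock 28.3500 → up 38.2725 (V=9.0891), down 20.4120 (V=20.9016). Price 13.7044; hedge Δ=-0.6614, bond B=32.4544.
  t=0,j=0: stock 21.0000 → up 28.3500 (V=13.7044), down 15.1200 (V=23.8551). Price 17.3367; hedge Δ=-0.7673, bond B=33.4491.
Root portfolio cost Δ·21+B reproduces V0=17.3367.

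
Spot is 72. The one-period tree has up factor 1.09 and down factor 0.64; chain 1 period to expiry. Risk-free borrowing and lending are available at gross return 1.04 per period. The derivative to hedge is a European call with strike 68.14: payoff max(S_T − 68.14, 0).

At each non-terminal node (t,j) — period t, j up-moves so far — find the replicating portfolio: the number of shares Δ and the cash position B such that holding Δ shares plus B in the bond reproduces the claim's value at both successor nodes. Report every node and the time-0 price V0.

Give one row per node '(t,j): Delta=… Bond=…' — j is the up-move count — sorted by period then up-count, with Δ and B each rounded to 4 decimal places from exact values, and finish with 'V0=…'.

Under the risk-neutral measure, an up-move has probability p* = (R−d)/(u−d) = 0.8889 and values discount at R = 1.04.
Payoff layer (t=1): V(1,0)=0.0000, V(1,1)=10.3400
Node (0,0) S=72.0000: V=(p*·10.3400+(1−p*)·0.0000)/1.04=8.8376; Δ=(10.3400−0.0000)/(78.4800−46.0800)=0.3191; B=V−Δ·S=-14.1402
Self-financing check: at every node Δ·S+B equals the discounted successor values.

(0,0): Delta=0.3191 Bond=-14.1402
V0=8.8376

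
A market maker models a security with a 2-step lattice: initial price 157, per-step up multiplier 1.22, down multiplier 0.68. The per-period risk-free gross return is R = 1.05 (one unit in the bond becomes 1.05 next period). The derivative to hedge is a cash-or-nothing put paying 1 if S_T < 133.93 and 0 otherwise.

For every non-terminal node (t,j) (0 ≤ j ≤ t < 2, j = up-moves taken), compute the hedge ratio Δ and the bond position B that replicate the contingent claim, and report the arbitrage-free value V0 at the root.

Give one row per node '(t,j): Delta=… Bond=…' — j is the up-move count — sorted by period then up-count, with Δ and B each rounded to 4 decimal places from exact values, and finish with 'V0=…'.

(0,0): Delta=-0.0077 Bond=1.6896
(1,0): Delta=0.0000 Bond=0.9524
(1,1): Delta=-0.0097 Bond=2.1517
V0=0.4812

The replicating-portfolio and risk-neutral prices coincide; use p* = (1.05−0.68)/(1.22−0.68) = 0.6852 for the latter.
Payoff layer (t=2): V(2,0)=1.0000, V(2,1)=1.0000, V(2,2)=0.0000
(1,0): S=106.7600. Δ = (V_up−V_dn)/(S_up−S_dn) = (1.0000−1.0000)/(130.2472−72.5968) = 0.0000. V = [p*·1.0000 + (1−p*)·1.0000]/1.05 = 0.9524. B = V − Δ·S = 0.9524.
(1,1): S=191.5400. Δ = (V_up−V_dn)/(S_up−S_dn) = (0.0000−1.0000)/(233.6788−130.2472) = -0.0097. V = [p*·0.0000 + (1−p*)·1.0000]/1.05 = 0.2998. B = V − Δ·S = 2.1517.
(0,0): S=157.0000. Δ = (V_up−V_dn)/(S_up−S_dn) = (0.2998−0.9524)/(191.5400−106.7600) = -0.0077. V = [p*·0.2998 + (1−p*)·0.9524]/1.05 = 0.4812. B = V − Δ·S = 1.6896.
Self-financing check: at every node Δ·S+B equals the discounted successor values.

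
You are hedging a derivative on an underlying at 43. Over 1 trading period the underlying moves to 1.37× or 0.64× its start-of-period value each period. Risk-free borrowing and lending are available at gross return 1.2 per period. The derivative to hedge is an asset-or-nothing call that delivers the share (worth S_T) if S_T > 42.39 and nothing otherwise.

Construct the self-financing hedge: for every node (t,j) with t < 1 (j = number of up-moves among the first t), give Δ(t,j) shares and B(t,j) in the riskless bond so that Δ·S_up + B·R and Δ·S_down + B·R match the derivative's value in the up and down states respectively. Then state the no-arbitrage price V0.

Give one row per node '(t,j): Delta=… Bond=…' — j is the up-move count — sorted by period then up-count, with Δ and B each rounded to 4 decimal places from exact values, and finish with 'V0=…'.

The replicating-portfolio and risk-neutral prices coincide; use p* = (1.2−0.64)/(1.37−0.64) = 0.7671 for the latter.
Payoff layer (t=1): V(1,0)=0.0000, V(1,1)=58.9100
Node (0,0) S=43.0000: V=(p*·58.9100+(1−p*)·0.0000)/1.2=37.6594; Δ=(58.9100−0.0000)/(58.9100−27.5200)=1.8767; B=V−Δ·S=-43.0393
Self-financing check: at every node Δ·S+B equals the discounted successor values.

(0,0): Delta=1.8767 Bond=-43.0393
V0=37.6594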